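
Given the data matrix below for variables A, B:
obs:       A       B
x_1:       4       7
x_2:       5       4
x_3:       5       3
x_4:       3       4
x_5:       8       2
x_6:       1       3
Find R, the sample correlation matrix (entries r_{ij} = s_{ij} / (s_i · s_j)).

Step 1 — column means:
  mean(A) = (4 + 5 + 5 + 3 + 8 + 1) / 6 = 26/6 = 4.3333
  mean(B) = (7 + 4 + 3 + 4 + 2 + 3) / 6 = 23/6 = 3.8333

Step 2 — sample variances and covariances s[i,j] = (1/(n-1)) · Σ_k (x_{k,i} - mean_i) · (x_{k,j} - mean_j), with n-1 = 5:
  s[A,A] = ((-0.3333)·(-0.3333) + (0.6667)·(0.6667) + (0.6667)·(0.6667) + (-1.3333)·(-1.3333) + (3.6667)·(3.6667) + (-3.3333)·(-3.3333)) / 5 = 27.3333/5 = 5.4667
  s[A,B] = ((-0.3333)·(3.1667) + (0.6667)·(0.1667) + (0.6667)·(-0.8333) + (-1.3333)·(0.1667) + (3.6667)·(-1.8333) + (-3.3333)·(-0.8333)) / 5 = -5.6667/5 = -1.1333
  s[B,B] = ((3.1667)·(3.1667) + (0.1667)·(0.1667) + (-0.8333)·(-0.8333) + (0.1667)·(0.1667) + (-1.8333)·(-1.8333) + (-0.8333)·(-0.8333)) / 5 = 14.8333/5 = 2.9667
  Sample standard deviations s_i = √(s[i,i]):
  s(A) = √(5.4667) = 2.3381
  s(B) = √(2.9667) = 1.7224

Step 3 — r_{ij} = s_{ij} / (s_i · s_j):
  r[A,A] = 1 (diagonal).
  r[A,B] = -1.1333 / (2.3381 · 1.7224) = -1.1333 / 4.0271 = -0.2814
  r[B,B] = 1 (diagonal).

R is symmetric with unit diagonal. Assembling:

R = [[1, -0.2814],
 [-0.2814, 1]]


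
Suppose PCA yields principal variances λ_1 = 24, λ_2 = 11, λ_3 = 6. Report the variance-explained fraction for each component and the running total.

Step 1 — total variance = trace(Sigma) = Σ λ_i = 24 + 11 + 6 = 41.

Step 2 — fraction explained by component i = λ_i / Σ λ:
  PC1: 24/41 = 0.5854
  PC2: 11/41 = 0.2683
  PC3: 6/41 = 0.1463

Step 3 — cumulative fraction after k components = (λ_1 + ... + λ_k) / Σ λ:
  k = 1: 24/41 = 0.5854
  k = 2: (24 + 11)/41 = 35/41 = 0.8537
  k = 3: (24 + 11 + 6)/41 = 41/41 = 1

Summary (fraction, with percent):

explained: PC1 0.5854 (58.54%), PC2 0.2683 (26.83%), PC3 0.1463 (14.63%);  cumulative: 0.5854, 0.8537, 1


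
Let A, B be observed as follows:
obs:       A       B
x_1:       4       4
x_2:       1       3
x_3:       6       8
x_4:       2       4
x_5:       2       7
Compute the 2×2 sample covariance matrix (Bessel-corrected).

Step 1 — column means:
  mean(A) = (4 + 1 + 6 + 2 + 2) / 5 = 15/5 = 3
  mean(B) = (4 + 3 + 8 + 4 + 7) / 5 = 26/5 = 5.2

Step 2 — sample covariance S[i,j] = (1/(n-1)) · Σ_k (x_{k,i} - mean_i) · (x_{k,j} - mean_j), with n-1 = 4.
  S[A,A] = ((1)·(1) + (-2)·(-2) + (3)·(3) + (-1)·(-1) + (-1)·(-1)) / 4 = 16/4 = 4
  S[A,B] = ((1)·(-1.2) + (-2)·(-2.2) + (3)·(2.8) + (-1)·(-1.2) + (-1)·(1.8)) / 4 = 11/4 = 2.75
  S[B,B] = ((-1.2)·(-1.2) + (-2.2)·(-2.2) + (2.8)·(2.8) + (-1.2)·(-1.2) + (1.8)·(1.8)) / 4 = 18.8/4 = 4.7

S is symmetric (S[j,i] = S[i,j]). Assembling:

S = [[4, 2.75],
 [2.75, 4.7]]


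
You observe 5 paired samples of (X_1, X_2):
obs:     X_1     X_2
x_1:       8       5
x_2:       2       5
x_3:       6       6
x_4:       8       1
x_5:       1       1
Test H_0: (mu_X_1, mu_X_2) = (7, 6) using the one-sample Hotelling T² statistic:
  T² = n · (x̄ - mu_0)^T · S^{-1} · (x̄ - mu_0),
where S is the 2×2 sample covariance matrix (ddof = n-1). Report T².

Step 1 — sample mean vector:
  mean(X_1) = (8 + 2 + 6 + 8 + 1) / 5 = 25/5 = 5
  mean(X_2) = (5 + 5 + 6 + 1 + 1) / 5 = 18/5 = 3.6
  x̄ = (5, 3.6),  deviation x̄ - mu_0 = (5, 3.6) - (7, 6) = (-2, -2.4).

Step 2 — sample covariance matrix, S[i,j] = (1/(n-1)) · Σ_k (x_{k,i} - mean_i) · (x_{k,j} - mean_j), divisor n-1 = 4:
  S[X_1,X_1] = ((3)·(3) + (-3)·(-3) + (1)·(1) + (3)·(3) + (-4)·(-4)) / 4 = 44/4 = 11
  S[X_1,X_2] = ((3)·(1.4) + (-3)·(1.4) + (1)·(2.4) + (3)·(-2.6) + (-4)·(-2.6)) / 4 = 5/4 = 1.25
  S[X_2,X_2] = ((1.4)·(1.4) + (1.4)·(1.4) + (2.4)·(2.4) + (-2.6)·(-2.6) + (-2.6)·(-2.6)) / 4 = 23.2/4 = 5.8
  S = [[11, 1.25],
 [1.25, 5.8]].

Step 3 — invert S. det(S) = 11·5.8 - (1.25)² = 62.2375.
  S^{-1} = (1/det) · [[d, -b], [-b, a]] = [[0.0932, -0.0201],
 [-0.0201, 0.1767]].

Step 4 — quadratic form (x̄ - mu_0)^T · S^{-1} · (x̄ - mu_0):
  S^{-1} · (x̄ - mu_0) = (-0.1382, -0.384),
  (x̄ - mu_0)^T · [...] = (-2)·(-0.1382) + (-2.4)·(-0.384) = 1.198.

Step 5 — scale by n: T² = 5 · 1.198 = 5.99.

T² ≈ 5.99


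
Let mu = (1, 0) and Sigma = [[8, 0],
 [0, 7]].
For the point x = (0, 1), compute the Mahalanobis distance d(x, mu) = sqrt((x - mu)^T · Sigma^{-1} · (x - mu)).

Step 1 — centre the observation: (x - mu) = (-1, 1).

Step 2 — invert Sigma. det(Sigma) = 8·7 - (0)² = 56.
  Sigma^{-1} = (1/det) · [[d, -b], [-b, a]] = [[0.125, 0],
 [0, 0.1429]].

Step 3 — form the quadratic (x - mu)^T · Sigma^{-1} · (x - mu):
  Sigma^{-1} · (x - mu) = (-0.125, 0.1429).
  (x - mu)^T · [Sigma^{-1} · (x - mu)] = (-1)·(-0.125) + (1)·(0.1429) = 0.2679.

Step 4 — take square root: d = √(0.2679) ≈ 0.5175.

d(x, mu) = √(0.2679) ≈ 0.5175


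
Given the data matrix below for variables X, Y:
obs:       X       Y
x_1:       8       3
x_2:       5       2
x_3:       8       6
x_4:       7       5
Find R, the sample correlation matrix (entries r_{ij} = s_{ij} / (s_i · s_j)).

Step 1 — column means:
  mean(X) = (8 + 5 + 8 + 7) / 4 = 28/4 = 7
  mean(Y) = (3 + 2 + 6 + 5) / 4 = 16/4 = 4

Step 2 — sample variances and covariances s[i,j] = (1/(n-1)) · Σ_k (x_{k,i} - mean_i) · (x_{k,j} - mean_j), with n-1 = 3:
  s[X,X] = ((1)·(1) + (-2)·(-2) + (1)·(1) + (0)·(0)) / 3 = 6/3 = 2
  s[X,Y] = ((1)·(-1) + (-2)·(-2) + (1)·(2) + (0)·(1)) / 3 = 5/3 = 1.6667
  s[Y,Y] = ((-1)·(-1) + (-2)·(-2) + (2)·(2) + (1)·(1)) / 3 = 10/3 = 3.3333
  Sample standard deviations s_i = √(s[i,i]):
  s(X) = √(2) = 1.4142
  s(Y) = √(3.3333) = 1.8257

Step 3 — r_{ij} = s_{ij} / (s_i · s_j):
  r[X,X] = 1 (diagonal).
  r[X,Y] = 1.6667 / (1.4142 · 1.8257) = 1.6667 / 2.582 = 0.6455
  r[Y,Y] = 1 (diagonal).

R is symmetric with unit diagonal. Assembling:

R = [[1, 0.6455],
 [0.6455, 1]]


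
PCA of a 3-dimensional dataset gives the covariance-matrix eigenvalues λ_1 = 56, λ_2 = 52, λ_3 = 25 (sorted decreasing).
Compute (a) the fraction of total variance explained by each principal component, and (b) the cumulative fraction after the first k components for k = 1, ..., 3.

Step 1 — total variance = trace(Sigma) = Σ λ_i = 56 + 52 + 25 = 133.

Step 2 — fraction explained by component i = λ_i / Σ λ:
  PC1: 56/133 = 0.4211
  PC2: 52/133 = 0.391
  PC3: 25/133 = 0.188

Step 3 — cumulative fraction after k components = (λ_1 + ... + λ_k) / Σ λ:
  k = 1: 56/133 = 0.4211
  k = 2: (56 + 52)/133 = 108/133 = 0.812
  k = 3: (56 + 52 + 25)/133 = 133/133 = 1

Summary (fraction, with percent):

explained: PC1 0.4211 (42.11%), PC2 0.391 (39.1%), PC3 0.188 (18.8%);  cumulative: 0.4211, 0.812, 1


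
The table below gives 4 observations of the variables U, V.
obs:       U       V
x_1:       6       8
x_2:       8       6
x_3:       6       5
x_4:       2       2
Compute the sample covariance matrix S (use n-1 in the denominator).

Step 1 — column means:
  mean(U) = (6 + 8 + 6 + 2) / 4 = 22/4 = 5.5
  mean(V) = (8 + 6 + 5 + 2) / 4 = 21/4 = 5.25

Step 2 — sample covariance S[i,j] = (1/(n-1)) · Σ_k (x_{k,i} - mean_i) · (x_{k,j} - mean_j), with n-1 = 3.
  S[U,U] = ((0.5)·(0.5) + (2.5)·(2.5) + (0.5)·(0.5) + (-3.5)·(-3.5)) / 3 = 19/3 = 6.3333
  S[U,V] = ((0.5)·(2.75) + (2.5)·(0.75) + (0.5)·(-0.25) + (-3.5)·(-3.25)) / 3 = 14.5/3 = 4.8333
  S[V,V] = ((2.75)·(2.75) + (0.75)·(0.75) + (-0.25)·(-0.25) + (-3.25)·(-3.25)) / 3 = 18.75/3 = 6.25

S is symmetric (S[j,i] = S[i,j]). Assembling:

S = [[6.3333, 4.8333],
 [4.8333, 6.25]]


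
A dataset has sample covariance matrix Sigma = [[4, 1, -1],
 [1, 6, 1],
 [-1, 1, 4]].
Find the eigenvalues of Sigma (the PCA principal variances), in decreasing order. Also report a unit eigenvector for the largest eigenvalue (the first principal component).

Step 1 — characteristic polynomial p(λ) = det(λI - Sigma) = λ³ - tr·λ² + c_1·λ - det, where tr = trace, c_1 = sum of the principal 2×2 minors, det = det(Sigma):
  tr = 4 + 6 + 4 = 14,
  c_1 = (4·6 - (1)²) + (4·4 - (-1)²) + (6·4 - (1)²) = 23 + 15 + 23 = 61,
  det = 4·(6·4 - (1)²) - (1)·((1)·4 - (1)·(-1)) + (-1)·((1)·(1) - 6·(-1)) = 4·(23) - (1)·(5) + (-1)·(7) = 80.
  So p(λ) = λ³ - 14λ² + 61λ - 80.
Step 2 — look for an integer root (rational root theorem: any rational root is an integer divisor of 80). Testing λ = 5:
  p(5) = 125 - 350 + 305 - 80 = 0  ✓
  Dividing out (λ - 5): p(λ) = (λ - 5)(λ² - 9λ + 16).
Step 3 — remaining eigenvalues from the quadratic λ² - 9λ + 16 = 0:
  Δ = 9² - 4·16 = 81 - 64 = 17,  λ = (9 ± √17)/2 = (9 ± 4.1231)/2 ≈ 6.5616 or 2.4384.
  Sorted: λ_1 = 6.5616,  λ_2 = 5,  λ_3 = 2.4384  (check: sum = 14 = tr ✓).

Step 4 — unit eigenvector for λ_1 ≈ 6.5616: v spans the null space of (Sigma - λ_1 I), whose rows are
  r_1 = (-2.5616, 1, -1),  r_2 = (1, -0.5616, 1),  r_3 = (-1, 1, -2.5616).
  v is orthogonal to every row, so take v ∝ r_1 × r_2 = ((1)·(1) - (-1)·(-0.5616), (-1)·(1) - (-2.5616)·(1), (-2.5616)·(-0.5616) - (1)·(1)) ≈ (0.4384, 1.5616, 0.4384).
  Let u = (0.4384, 1.5616, 0.4384).
  ||u|| = √((0.4384)² + (1.5616)² + (0.4384)²) = √(2.8229) ≈ 1.6802,  v_1 = u/||u|| ≈ (0.261, 0.9294, 0.261) (||v_1|| = 1).

λ_1 = 6.5616,  λ_2 = 5,  λ_3 = 2.4384;  v_1 ≈ (0.261, 0.9294, 0.261)


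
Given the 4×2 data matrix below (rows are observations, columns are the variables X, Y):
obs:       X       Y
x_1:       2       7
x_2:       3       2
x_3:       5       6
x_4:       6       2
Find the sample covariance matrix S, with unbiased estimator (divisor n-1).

Step 1 — column means:
  mean(X) = (2 + 3 + 5 + 6) / 4 = 16/4 = 4
  mean(Y) = (7 + 2 + 6 + 2) / 4 = 17/4 = 4.25

Step 2 — sample covariance S[i,j] = (1/(n-1)) · Σ_k (x_{k,i} - mean_i) · (x_{k,j} - mean_j), with n-1 = 3.
  S[X,X] = ((-2)·(-2) + (-1)·(-1) + (1)·(1) + (2)·(2)) / 3 = 10/3 = 3.3333
  S[X,Y] = ((-2)·(2.75) + (-1)·(-2.25) + (1)·(1.75) + (2)·(-2.25)) / 3 = -6/3 = -2
  S[Y,Y] = ((2.75)·(2.75) + (-2.25)·(-2.25) + (1.75)·(1.75) + (-2.25)·(-2.25)) / 3 = 20.75/3 = 6.9167

S is symmetric (S[j,i] = S[i,j]). Assembling:

S = [[3.3333, -2],
 [-2, 6.9167]]


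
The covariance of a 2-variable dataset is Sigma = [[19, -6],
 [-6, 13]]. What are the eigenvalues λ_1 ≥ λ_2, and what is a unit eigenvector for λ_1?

Step 1 — characteristic polynomial of 2×2 Sigma:
  det(Sigma - λI) = λ² - trace · λ + det = 0.
  trace = 19 + 13 = 32, det = 19·13 - (-6)² = 211.
Step 2 — discriminant:
  Δ = trace² - 4·det = 1024 - 844 = 180.
Step 3 — eigenvalues:
  λ = (trace ± √Δ)/2 = (32 ± 13.4164)/2,
  λ_1 = 22.7082,  λ_2 = 9.2918.

Step 4 — unit eigenvector for λ_1: solve (Sigma - λ_1 I)v = 0. First row:
  (19 - 22.7082)·v_x + (-6)·v_y = 0, i.e. (-3.7082)·v_x + (-6)·v_y = 0,
  so v ∝ (b, λ_1 - a) = (-6, 3.7082); multiply by -1 so the first entry is positive: u = (6, -3.7082).
  ||u|| = √((6)² + (-3.7082)²) = √(49.7508) ≈ 7.0534,
  v_1 = u/||u|| ≈ (0.8507, -0.5257) (||v_1|| = 1).

λ_1 = 22.7082,  λ_2 = 9.2918;  v_1 ≈ (0.8507, -0.5257)


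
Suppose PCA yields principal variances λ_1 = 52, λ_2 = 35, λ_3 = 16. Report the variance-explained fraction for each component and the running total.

Step 1 — total variance = trace(Sigma) = Σ λ_i = 52 + 35 + 16 = 103.

Step 2 — fraction explained by component i = λ_i / Σ λ:
  PC1: 52/103 = 0.5049
  PC2: 35/103 = 0.3398
  PC3: 16/103 = 0.1553

Step 3 — cumulative fraction after k components = (λ_1 + ... + λ_k) / Σ λ:
  k = 1: 52/103 = 0.5049
  k = 2: (52 + 35)/103 = 87/103 = 0.8447
  k = 3: (52 + 35 + 16)/103 = 103/103 = 1

Summary (fraction, with percent):

explained: PC1 0.5049 (50.49%), PC2 0.3398 (33.98%), PC3 0.1553 (15.53%);  cumulative: 0.5049, 0.8447, 1


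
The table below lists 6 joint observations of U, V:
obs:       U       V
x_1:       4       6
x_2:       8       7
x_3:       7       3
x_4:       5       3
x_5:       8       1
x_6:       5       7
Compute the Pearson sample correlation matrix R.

Step 1 — column means:
  mean(U) = (4 + 8 + 7 + 5 + 8 + 5) / 6 = 37/6 = 6.1667
  mean(V) = (6 + 7 + 3 + 3 + 1 + 7) / 6 = 27/6 = 4.5

Step 2 — sample variances and covariances s[i,j] = (1/(n-1)) · Σ_k (x_{k,i} - mean_i) · (x_{k,j} - mean_j), with n-1 = 5:
  s[U,U] = ((-2.1667)·(-2.1667) + (1.8333)·(1.8333) + (0.8333)·(0.8333) + (-1.1667)·(-1.1667) + (1.8333)·(1.8333) + (-1.1667)·(-1.1667)) / 5 = 14.8333/5 = 2.9667
  s[U,V] = ((-2.1667)·(1.5) + (1.8333)·(2.5) + (0.8333)·(-1.5) + (-1.1667)·(-1.5) + (1.8333)·(-3.5) + (-1.1667)·(2.5)) / 5 = -7.5/5 = -1.5
  s[V,V] = ((1.5)·(1.5) + (2.5)·(2.5) + (-1.5)·(-1.5) + (-1.5)·(-1.5) + (-3.5)·(-3.5) + (2.5)·(2.5)) / 5 = 31.5/5 = 6.3
  Sample standard deviations s_i = √(s[i,i]):
  s(U) = √(2.9667) = 1.7224
  s(V) = √(6.3) = 2.51

Step 3 — r_{ij} = s_{ij} / (s_i · s_j):
  r[U,U] = 1 (diagonal).
  r[U,V] = -1.5 / (1.7224 · 2.51) = -1.5 / 4.3232 = -0.347
  r[V,V] = 1 (diagonal).

R is symmetric with unit diagonal. Assembling:

R = [[1, -0.347],
 [-0.347, 1]]


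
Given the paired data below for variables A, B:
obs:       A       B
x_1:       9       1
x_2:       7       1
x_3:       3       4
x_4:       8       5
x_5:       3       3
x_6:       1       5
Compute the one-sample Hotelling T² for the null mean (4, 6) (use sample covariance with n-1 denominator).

Step 1 — sample mean vector:
  mean(A) = (9 + 7 + 3 + 8 + 3 + 1) / 6 = 31/6 = 5.1667
  mean(B) = (1 + 1 + 4 + 5 + 3 + 5) / 6 = 19/6 = 3.1667
  x̄ = (5.1667, 3.1667),  deviation x̄ - mu_0 = (5.1667, 3.1667) - (4, 6) = (1.1667, -2.8333).

Step 2 — sample covariance matrix, S[i,j] = (1/(n-1)) · Σ_k (x_{k,i} - mean_i) · (x_{k,j} - mean_j), divisor n-1 = 5:
  S[A,A] = ((3.8333)·(3.8333) + (1.8333)·(1.8333) + (-2.1667)·(-2.1667) + (2.8333)·(2.8333) + (-2.1667)·(-2.1667) + (-4.1667)·(-4.1667)) / 5 = 52.8333/5 = 10.5667
  S[A,B] = ((3.8333)·(-2.1667) + (1.8333)·(-2.1667) + (-2.1667)·(0.8333) + (2.8333)·(1.8333) + (-2.1667)·(-0.1667) + (-4.1667)·(1.8333)) / 5 = -16.1667/5 = -3.2333
  S[B,B] = ((-2.1667)·(-2.1667) + (-2.1667)·(-2.1667) + (0.8333)·(0.8333) + (1.8333)·(1.8333) + (-0.1667)·(-0.1667) + (1.8333)·(1.8333)) / 5 = 16.8333/5 = 3.3667
  S = [[10.5667, -3.2333],
 [-3.2333, 3.3667]].

Step 3 — invert S. det(S) = 10.5667·3.3667 - (-3.2333)² = 25.12.
  S^{-1} = (1/det) · [[d, -b], [-b, a]] = [[0.134, 0.1287],
 [0.1287, 0.4206]].

Step 4 — quadratic form (x̄ - mu_0)^T · S^{-1} · (x̄ - mu_0):
  S^{-1} · (x̄ - mu_0) = (-0.2083, -1.0417),
  (x̄ - mu_0)^T · [...] = (1.1667)·(-0.2083) + (-2.8333)·(-1.0417) = 2.7083.

Step 5 — scale by n: T² = 6 · 2.7083 = 16.25.

T² ≈ 16.25


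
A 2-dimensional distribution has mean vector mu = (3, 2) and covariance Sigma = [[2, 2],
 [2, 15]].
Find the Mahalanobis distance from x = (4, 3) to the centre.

Step 1 — centre the observation: (x - mu) = (1, 1).

Step 2 — invert Sigma. det(Sigma) = 2·15 - (2)² = 26.
  Sigma^{-1} = (1/det) · [[d, -b], [-b, a]] = [[0.5769, -0.0769],
 [-0.0769, 0.0769]].

Step 3 — form the quadratic (x - mu)^T · Sigma^{-1} · (x - mu):
  Sigma^{-1} · (x - mu) = (0.5, 0).
  (x - mu)^T · [Sigma^{-1} · (x - mu)] = (1)·(0.5) + (1)·(0) = 0.5.

Step 4 — take square root: d = √(0.5) ≈ 0.7071.

d(x, mu) = √(0.5) ≈ 0.7071


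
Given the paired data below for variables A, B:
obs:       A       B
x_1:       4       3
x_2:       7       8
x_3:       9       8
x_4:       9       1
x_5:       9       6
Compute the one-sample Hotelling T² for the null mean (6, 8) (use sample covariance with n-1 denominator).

Step 1 — sample mean vector:
  mean(A) = (4 + 7 + 9 + 9 + 9) / 5 = 38/5 = 7.6
  mean(B) = (3 + 8 + 8 + 1 + 6) / 5 = 26/5 = 5.2
  x̄ = (7.6, 5.2),  deviation x̄ - mu_0 = (7.6, 5.2) - (6, 8) = (1.6, -2.8).

Step 2 — sample covariance matrix, S[i,j] = (1/(n-1)) · Σ_k (x_{k,i} - mean_i) · (x_{k,j} - mean_j), divisor n-1 = 4:
  S[A,A] = ((-3.6)·(-3.6) + (-0.6)·(-0.6) + (1.4)·(1.4) + (1.4)·(1.4) + (1.4)·(1.4)) / 4 = 19.2/4 = 4.8
  S[A,B] = ((-3.6)·(-2.2) + (-0.6)·(2.8) + (1.4)·(2.8) + (1.4)·(-4.2) + (1.4)·(0.8)) / 4 = 5.4/4 = 1.35
  S[B,B] = ((-2.2)·(-2.2) + (2.8)·(2.8) + (2.8)·(2.8) + (-4.2)·(-4.2) + (0.8)·(0.8)) / 4 = 38.8/4 = 9.7
  S = [[4.8, 1.35],
 [1.35, 9.7]].

Step 3 — invert S. det(S) = 4.8·9.7 - (1.35)² = 44.7375.
  S^{-1} = (1/det) · [[d, -b], [-b, a]] = [[0.2168, -0.0302],
 [-0.0302, 0.1073]].

Step 4 — quadratic form (x̄ - mu_0)^T · S^{-1} · (x̄ - mu_0):
  S^{-1} · (x̄ - mu_0) = (0.4314, -0.3487),
  (x̄ - mu_0)^T · [...] = (1.6)·(0.4314) + (-2.8)·(-0.3487) = 1.6666.

Step 5 — scale by n: T² = 5 · 1.6666 = 8.3331.

T² ≈ 8.3331


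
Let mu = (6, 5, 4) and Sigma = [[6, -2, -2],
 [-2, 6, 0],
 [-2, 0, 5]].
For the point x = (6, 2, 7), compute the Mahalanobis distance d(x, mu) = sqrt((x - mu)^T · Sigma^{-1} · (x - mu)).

Step 1 — centre the observation: (x - mu) = (0, -3, 3).

Step 2 — invert Sigma (cofactor / det for 3×3, or solve directly):
  Sigma^{-1} = [[0.2206, 0.0735, 0.0882],
 [0.0735, 0.1912, 0.0294],
 [0.0882, 0.0294, 0.2353]].

Step 3 — form the quadratic (x - mu)^T · Sigma^{-1} · (x - mu):
  Sigma^{-1} · (x - mu) = (0.0441, -0.4853, 0.6176).
  (x - mu)^T · [Sigma^{-1} · (x - mu)] = (0)·(0.0441) + (-3)·(-0.4853) + (3)·(0.6176) = 3.3088.

Step 4 — take square root: d = √(3.3088) ≈ 1.819.

d(x, mu) = √(3.3088) ≈ 1.819


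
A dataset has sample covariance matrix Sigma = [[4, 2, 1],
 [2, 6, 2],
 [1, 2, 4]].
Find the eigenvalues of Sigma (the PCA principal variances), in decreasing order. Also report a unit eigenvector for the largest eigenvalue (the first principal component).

Step 1 — characteristic polynomial p(λ) = det(λI - Sigma) = λ³ - tr·λ² + c_1·λ - det, where tr = trace, c_1 = sum of the principal 2×2 minors, det = det(Sigma):
  tr = 4 + 6 + 4 = 14,
  c_1 = (4·6 - (2)²) + (4·4 - (1)²) + (6·4 - (2)²) = 20 + 15 + 20 = 55,
  det = 4·(6·4 - (2)²) - (2)·((2)·4 - (2)·(1)) + (1)·((2)·(2) - 6·(1)) = 4·(20) - (2)·(6) + (1)·(-2) = 66.
  So p(λ) = λ³ - 14λ² + 55λ - 66.
Step 2 — look for an integer root (rational root theorem: any rational root is an integer divisor of 66). Testing λ = 3:
  p(3) = 27 - 126 + 165 - 66 = 0  ✓
  Dividing out (λ - 3): p(λ) = (λ - 3)(λ² - 11λ + 22).
Step 3 — remaining eigenvalues from the quadratic λ² - 11λ + 22 = 0:
  Δ = 11² - 4·22 = 121 - 88 = 33,  λ = (11 ± √33)/2 = (11 ± 5.7446)/2 ≈ 8.3723 or 2.6277.
  Sorted: λ_1 = 8.3723,  λ_2 = 3,  λ_3 = 2.6277  (check: sum = 14 = tr ✓).

Step 4 — unit eigenvector for λ_1 ≈ 8.3723: v spans the null space of (Sigma - λ_1 I), whose rows are
  r_1 = (-4.3723, 2, 1),  r_2 = (2, -2.3723, 2),  r_3 = (1, 2, -4.3723).
  v is orthogonal to every row, so take v ∝ r_1 × r_2 = ((2)·(2) - (1)·(-2.3723), (1)·(2) - (-4.3723)·(2), (-4.3723)·(-2.3723) - (2)·(2)) ≈ (6.3723, 10.7446, 6.3723).
  Let u = (6.3723, 10.7446, 6.3723).
  ||u|| = √((6.3723)² + (10.7446)² + (6.3723)²) = √(196.6576) ≈ 14.0235,  v_1 = u/||u|| ≈ (0.4544, 0.7662, 0.4544) (||v_1|| = 1).

λ_1 = 8.3723,  λ_2 = 3,  λ_3 = 2.6277;  v_1 ≈ (0.4544, 0.7662, 0.4544)


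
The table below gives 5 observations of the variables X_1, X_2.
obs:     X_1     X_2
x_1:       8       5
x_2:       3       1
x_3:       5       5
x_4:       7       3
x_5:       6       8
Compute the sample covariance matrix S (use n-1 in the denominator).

Step 1 — column means:
  mean(X_1) = (8 + 3 + 5 + 7 + 6) / 5 = 29/5 = 5.8
  mean(X_2) = (5 + 1 + 5 + 3 + 8) / 5 = 22/5 = 4.4

Step 2 — sample covariance S[i,j] = (1/(n-1)) · Σ_k (x_{k,i} - mean_i) · (x_{k,j} - mean_j), with n-1 = 4.
  S[X_1,X_1] = ((2.2)·(2.2) + (-2.8)·(-2.8) + (-0.8)·(-0.8) + (1.2)·(1.2) + (0.2)·(0.2)) / 4 = 14.8/4 = 3.7
  S[X_1,X_2] = ((2.2)·(0.6) + (-2.8)·(-3.4) + (-0.8)·(0.6) + (1.2)·(-1.4) + (0.2)·(3.6)) / 4 = 9.4/4 = 2.35
  S[X_2,X_2] = ((0.6)·(0.6) + (-3.4)·(-3.4) + (0.6)·(0.6) + (-1.4)·(-1.4) + (3.6)·(3.6)) / 4 = 27.2/4 = 6.8

S is symmetric (S[j,i] = S[i,j]). Assembling:

S = [[3.7, 2.35],
 [2.35, 6.8]]


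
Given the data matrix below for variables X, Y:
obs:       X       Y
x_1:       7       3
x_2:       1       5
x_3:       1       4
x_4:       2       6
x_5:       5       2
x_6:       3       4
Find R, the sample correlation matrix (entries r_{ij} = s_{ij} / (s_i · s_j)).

Step 1 — column means:
  mean(X) = (7 + 1 + 1 + 2 + 5 + 3) / 6 = 19/6 = 3.1667
  mean(Y) = (3 + 5 + 4 + 6 + 2 + 4) / 6 = 24/6 = 4

Step 2 — sample variances and covariances s[i,j] = (1/(n-1)) · Σ_k (x_{k,i} - mean_i) · (x_{k,j} - mean_j), with n-1 = 5:
  s[X,X] = ((3.8333)·(3.8333) + (-2.1667)·(-2.1667) + (-2.1667)·(-2.1667) + (-1.1667)·(-1.1667) + (1.8333)·(1.8333) + (-0.1667)·(-0.1667)) / 5 = 28.8333/5 = 5.7667
  s[X,Y] = ((3.8333)·(-1) + (-2.1667)·(1) + (-2.1667)·(0) + (-1.1667)·(2) + (1.8333)·(-2) + (-0.1667)·(0)) / 5 = -12/5 = -2.4
  s[Y,Y] = ((-1)·(-1) + (1)·(1) + (0)·(0) + (2)·(2) + (-2)·(-2) + (0)·(0)) / 5 = 10/5 = 2
  Sample standard deviations s_i = √(s[i,i]):
  s(X) = √(5.7667) = 2.4014
  s(Y) = √(2) = 1.4142

Step 3 — r_{ij} = s_{ij} / (s_i · s_j):
  r[X,X] = 1 (diagonal).
  r[X,Y] = -2.4 / (2.4014 · 1.4142) = -2.4 / 3.3961 = -0.7067
  r[Y,Y] = 1 (diagonal).

R is symmetric with unit diagonal. Assembling:

R = [[1, -0.7067],
 [-0.7067, 1]]


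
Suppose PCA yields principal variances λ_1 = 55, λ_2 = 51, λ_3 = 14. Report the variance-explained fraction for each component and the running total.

Step 1 — total variance = trace(Sigma) = Σ λ_i = 55 + 51 + 14 = 120.

Step 2 — fraction explained by component i = λ_i / Σ λ:
  PC1: 55/120 = 0.4583
  PC2: 51/120 = 0.425
  PC3: 14/120 = 0.1167

Step 3 — cumulative fraction after k components = (λ_1 + ... + λ_k) / Σ λ:
  k = 1: 55/120 = 0.4583
  k = 2: (55 + 51)/120 = 106/120 = 0.8833
  k = 3: (55 + 51 + 14)/120 = 120/120 = 1

Summary (fraction, with percent):

explained: PC1 0.4583 (45.83%), PC2 0.425 (42.5%), PC3 0.1167 (11.67%);  cumulative: 0.4583, 0.8833, 1


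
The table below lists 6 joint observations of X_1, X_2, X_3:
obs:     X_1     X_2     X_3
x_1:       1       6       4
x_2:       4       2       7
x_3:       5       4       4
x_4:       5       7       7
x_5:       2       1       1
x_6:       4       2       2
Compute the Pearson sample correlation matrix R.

Step 1 — column means:
  mean(X_1) = (1 + 4 + 5 + 5 + 2 + 4) / 6 = 21/6 = 3.5
  mean(X_2) = (6 + 2 + 4 + 7 + 1 + 2) / 6 = 22/6 = 3.6667
  mean(X_3) = (4 + 7 + 4 + 7 + 1 + 2) / 6 = 25/6 = 4.1667

Step 2 — sample variances and covariances s[i,j] = (1/(n-1)) · Σ_k (x_{k,i} - mean_i) · (x_{k,j} - mean_j), with n-1 = 5:
  s[X_1,X_1] = ((-2.5)·(-2.5) + (0.5)·(0.5) + (1.5)·(1.5) + (1.5)·(1.5) + (-1.5)·(-1.5) + (0.5)·(0.5)) / 5 = 13.5/5 = 2.7
  s[X_1,X_2] = ((-2.5)·(2.3333) + (0.5)·(-1.6667) + (1.5)·(0.3333) + (1.5)·(3.3333) + (-1.5)·(-2.6667) + (0.5)·(-1.6667)) / 5 = 2/5 = 0.4
  s[X_1,X_3] = ((-2.5)·(-0.1667) + (0.5)·(2.8333) + (1.5)·(-0.1667) + (1.5)·(2.8333) + (-1.5)·(-3.1667) + (0.5)·(-2.1667)) / 5 = 9.5/5 = 1.9
  s[X_2,X_2] = ((2.3333)·(2.3333) + (-1.6667)·(-1.6667) + (0.3333)·(0.3333) + (3.3333)·(3.3333) + (-2.6667)·(-2.6667) + (-1.6667)·(-1.6667)) / 5 = 29.3333/5 = 5.8667
  s[X_2,X_3] = ((2.3333)·(-0.1667) + (-1.6667)·(2.8333) + (0.3333)·(-0.1667) + (3.3333)·(2.8333) + (-2.6667)·(-3.1667) + (-1.6667)·(-2.1667)) / 5 = 16.3333/5 = 3.2667
  s[X_3,X_3] = ((-0.1667)·(-0.1667) + (2.8333)·(2.8333) + (-0.1667)·(-0.1667) + (2.8333)·(2.8333) + (-3.1667)·(-3.1667) + (-2.1667)·(-2.1667)) / 5 = 30.8333/5 = 6.1667
  Sample standard deviations s_i = √(s[i,i]):
  s(X_1) = √(2.7) = 1.6432
  s(X_2) = √(5.8667) = 2.4221
  s(X_3) = √(6.1667) = 2.4833

Step 3 — r_{ij} = s_{ij} / (s_i · s_j):
  r[X_1,X_1] = 1 (diagonal).
  r[X_1,X_2] = 0.4 / (1.6432 · 2.4221) = 0.4 / 3.9799 = 0.1005
  r[X_1,X_3] = 1.9 / (1.6432 · 2.4833) = 1.9 / 4.0804 = 0.4656
  r[X_2,X_2] = 1 (diagonal).
  r[X_2,X_3] = 3.2667 / (2.4221 · 2.4833) = 3.2667 / 6.0148 = 0.5431
  r[X_3,X_3] = 1 (diagonal).

R is symmetric with unit diagonal. Assembling:

R = [[1, 0.1005, 0.4656],
 [0.1005, 1, 0.5431],
 [0.4656, 0.5431, 1]]


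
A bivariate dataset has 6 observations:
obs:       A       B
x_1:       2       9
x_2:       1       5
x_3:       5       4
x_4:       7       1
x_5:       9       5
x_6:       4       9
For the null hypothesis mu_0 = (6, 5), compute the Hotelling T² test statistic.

Step 1 — sample mean vector:
  mean(A) = (2 + 1 + 5 + 7 + 9 + 4) / 6 = 28/6 = 4.6667
  mean(B) = (9 + 5 + 4 + 1 + 5 + 9) / 6 = 33/6 = 5.5
  x̄ = (4.6667, 5.5),  deviation x̄ - mu_0 = (4.6667, 5.5) - (6, 5) = (-1.3333, 0.5).

Step 2 — sample covariance matrix, S[i,j] = (1/(n-1)) · Σ_k (x_{k,i} - mean_i) · (x_{k,j} - mean_j), divisor n-1 = 5:
  S[A,A] = ((-2.6667)·(-2.6667) + (-3.6667)·(-3.6667) + (0.3333)·(0.3333) + (2.3333)·(2.3333) + (4.3333)·(4.3333) + (-0.6667)·(-0.6667)) / 5 = 45.3333/5 = 9.0667
  S[A,B] = ((-2.6667)·(3.5) + (-3.6667)·(-0.5) + (0.3333)·(-1.5) + (2.3333)·(-4.5) + (4.3333)·(-0.5) + (-0.6667)·(3.5)) / 5 = -23/5 = -4.6
  S[B,B] = ((3.5)·(3.5) + (-0.5)·(-0.5) + (-1.5)·(-1.5) + (-4.5)·(-4.5) + (-0.5)·(-0.5) + (3.5)·(3.5)) / 5 = 47.5/5 = 9.5
  S = [[9.0667, -4.6],
 [-4.6, 9.5]].

Step 3 — invert S. det(S) = 9.0667·9.5 - (-4.6)² = 64.9733.
  S^{-1} = (1/det) · [[d, -b], [-b, a]] = [[0.1462, 0.0708],
 [0.0708, 0.1395]].

Step 4 — quadratic form (x̄ - mu_0)^T · S^{-1} · (x̄ - mu_0):
  S^{-1} · (x̄ - mu_0) = (-0.1596, -0.0246),
  (x̄ - mu_0)^T · [...] = (-1.3333)·(-0.1596) + (0.5)·(-0.0246) = 0.2004.

Step 5 — scale by n: T² = 6 · 0.2004 = 1.2025.

T² ≈ 1.2025


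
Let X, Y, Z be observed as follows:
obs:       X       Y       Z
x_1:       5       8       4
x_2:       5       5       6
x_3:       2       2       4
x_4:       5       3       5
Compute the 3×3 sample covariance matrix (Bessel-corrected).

Step 1 — column means:
  mean(X) = (5 + 5 + 2 + 5) / 4 = 17/4 = 4.25
  mean(Y) = (8 + 5 + 2 + 3) / 4 = 18/4 = 4.5
  mean(Z) = (4 + 6 + 4 + 5) / 4 = 19/4 = 4.75

Step 2 — sample covariance S[i,j] = (1/(n-1)) · Σ_k (x_{k,i} - mean_i) · (x_{k,j} - mean_j), with n-1 = 3.
  S[X,X] = ((0.75)·(0.75) + (0.75)·(0.75) + (-2.25)·(-2.25) + (0.75)·(0.75)) / 3 = 6.75/3 = 2.25
  S[X,Y] = ((0.75)·(3.5) + (0.75)·(0.5) + (-2.25)·(-2.5) + (0.75)·(-1.5)) / 3 = 7.5/3 = 2.5
  S[X,Z] = ((0.75)·(-0.75) + (0.75)·(1.25) + (-2.25)·(-0.75) + (0.75)·(0.25)) / 3 = 2.25/3 = 0.75
  S[Y,Y] = ((3.5)·(3.5) + (0.5)·(0.5) + (-2.5)·(-2.5) + (-1.5)·(-1.5)) / 3 = 21/3 = 7
  S[Y,Z] = ((3.5)·(-0.75) + (0.5)·(1.25) + (-2.5)·(-0.75) + (-1.5)·(0.25)) / 3 = -0.5/3 = -0.1667
  S[Z,Z] = ((-0.75)·(-0.75) + (1.25)·(1.25) + (-0.75)·(-0.75) + (0.25)·(0.25)) / 3 = 2.75/3 = 0.9167

S is symmetric (S[j,i] = S[i,j]). Assembling:

S = [[2.25, 2.5, 0.75],
 [2.5, 7, -0.1667],
 [0.75, -0.1667, 0.9167]]


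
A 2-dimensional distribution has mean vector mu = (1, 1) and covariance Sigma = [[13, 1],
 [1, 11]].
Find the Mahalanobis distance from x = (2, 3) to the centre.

Step 1 — centre the observation: (x - mu) = (1, 2).

Step 2 — invert Sigma. det(Sigma) = 13·11 - (1)² = 142.
  Sigma^{-1} = (1/det) · [[d, -b], [-b, a]] = [[0.0775, -0.007],
 [-0.007, 0.0915]].

Step 3 — form the quadratic (x - mu)^T · Sigma^{-1} · (x - mu):
  Sigma^{-1} · (x - mu) = (0.0634, 0.1761).
  (x - mu)^T · [Sigma^{-1} · (x - mu)] = (1)·(0.0634) + (2)·(0.1761) = 0.4155.

Step 4 — take square root: d = √(0.4155) ≈ 0.6446.

d(x, mu) = √(0.4155) ≈ 0.6446


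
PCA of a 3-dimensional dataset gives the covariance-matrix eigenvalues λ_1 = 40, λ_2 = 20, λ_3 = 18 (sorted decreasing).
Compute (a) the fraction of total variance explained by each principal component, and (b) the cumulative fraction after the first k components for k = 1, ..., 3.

Step 1 — total variance = trace(Sigma) = Σ λ_i = 40 + 20 + 18 = 78.

Step 2 — fraction explained by component i = λ_i / Σ λ:
  PC1: 40/78 = 0.5128
  PC2: 20/78 = 0.2564
  PC3: 18/78 = 0.2308

Step 3 — cumulative fraction after k components = (λ_1 + ... + λ_k) / Σ λ:
  k = 1: 40/78 = 0.5128
  k = 2: (40 + 20)/78 = 60/78 = 0.7692
  k = 3: (40 + 20 + 18)/78 = 78/78 = 1

Summary (fraction, with percent):

explained: PC1 0.5128 (51.28%), PC2 0.2564 (25.64%), PC3 0.2308 (23.08%);  cumulative: 0.5128, 0.7692, 1


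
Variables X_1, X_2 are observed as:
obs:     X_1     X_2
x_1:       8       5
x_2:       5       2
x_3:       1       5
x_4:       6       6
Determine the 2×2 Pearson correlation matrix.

Step 1 — column means:
  mean(X_1) = (8 + 5 + 1 + 6) / 4 = 20/4 = 5
  mean(X_2) = (5 + 2 + 5 + 6) / 4 = 18/4 = 4.5

Step 2 — sample variances and covariances s[i,j] = (1/(n-1)) · Σ_k (x_{k,i} - mean_i) · (x_{k,j} - mean_j), with n-1 = 3:
  s[X_1,X_1] = ((3)·(3) + (0)·(0) + (-4)·(-4) + (1)·(1)) / 3 = 26/3 = 8.6667
  s[X_1,X_2] = ((3)·(0.5) + (0)·(-2.5) + (-4)·(0.5) + (1)·(1.5)) / 3 = 1/3 = 0.3333
  s[X_2,X_2] = ((0.5)·(0.5) + (-2.5)·(-2.5) + (0.5)·(0.5) + (1.5)·(1.5)) / 3 = 9/3 = 3
  Sample standard deviations s_i = √(s[i,i]):
  s(X_1) = √(8.6667) = 2.9439
  s(X_2) = √(3) = 1.7321

Step 3 — r_{ij} = s_{ij} / (s_i · s_j):
  r[X_1,X_1] = 1 (diagonal).
  r[X_1,X_2] = 0.3333 / (2.9439 · 1.7321) = 0.3333 / 5.099 = 0.0654
  r[X_2,X_2] = 1 (diagonal).

R is symmetric with unit diagonal. Assembling:

R = [[1, 0.0654],
 [0.0654, 1]]


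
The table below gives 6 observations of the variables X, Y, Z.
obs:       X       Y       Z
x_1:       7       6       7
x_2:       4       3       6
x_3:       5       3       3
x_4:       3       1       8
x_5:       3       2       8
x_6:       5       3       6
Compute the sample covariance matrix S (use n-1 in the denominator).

Step 1 — column means:
  mean(X) = (7 + 4 + 5 + 3 + 3 + 5) / 6 = 27/6 = 4.5
  mean(Y) = (6 + 3 + 3 + 1 + 2 + 3) / 6 = 18/6 = 3
  mean(Z) = (7 + 6 + 3 + 8 + 8 + 6) / 6 = 38/6 = 6.3333

Step 2 — sample covariance S[i,j] = (1/(n-1)) · Σ_k (x_{k,i} - mean_i) · (x_{k,j} - mean_j), with n-1 = 5.
  S[X,X] = ((2.5)·(2.5) + (-0.5)·(-0.5) + (0.5)·(0.5) + (-1.5)·(-1.5) + (-1.5)·(-1.5) + (0.5)·(0.5)) / 5 = 11.5/5 = 2.3
  S[X,Y] = ((2.5)·(3) + (-0.5)·(0) + (0.5)·(0) + (-1.5)·(-2) + (-1.5)·(-1) + (0.5)·(0)) / 5 = 12/5 = 2.4
  S[X,Z] = ((2.5)·(0.6667) + (-0.5)·(-0.3333) + (0.5)·(-3.3333) + (-1.5)·(1.6667) + (-1.5)·(1.6667) + (0.5)·(-0.3333)) / 5 = -5/5 = -1
  S[Y,Y] = ((3)·(3) + (0)·(0) + (0)·(0) + (-2)·(-2) + (-1)·(-1) + (0)·(0)) / 5 = 14/5 = 2.8
  S[Y,Z] = ((3)·(0.6667) + (0)·(-0.3333) + (0)·(-3.3333) + (-2)·(1.6667) + (-1)·(1.6667) + (0)·(-0.3333)) / 5 = -3/5 = -0.6
  S[Z,Z] = ((0.6667)·(0.6667) + (-0.3333)·(-0.3333) + (-3.3333)·(-3.3333) + (1.6667)·(1.6667) + (1.6667)·(1.6667) + (-0.3333)·(-0.3333)) / 5 = 17.3333/5 = 3.4667

S is symmetric (S[j,i] = S[i,j]). Assembling:

S = [[2.3, 2.4, -1],
 [2.4, 2.8, -0.6],
 [-1, -0.6, 3.4667]]


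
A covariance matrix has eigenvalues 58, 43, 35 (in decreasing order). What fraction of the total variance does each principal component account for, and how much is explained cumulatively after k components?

Step 1 — total variance = trace(Sigma) = Σ λ_i = 58 + 43 + 35 = 136.

Step 2 — fraction explained by component i = λ_i / Σ λ:
  PC1: 58/136 = 0.4265
  PC2: 43/136 = 0.3162
  PC3: 35/136 = 0.2574

Step 3 — cumulative fraction after k components = (λ_1 + ... + λ_k) / Σ λ:
  k = 1: 58/136 = 0.4265
  k = 2: (58 + 43)/136 = 101/136 = 0.7426
  k = 3: (58 + 43 + 35)/136 = 136/136 = 1

Summary (fraction, with percent):

explained: PC1 0.4265 (42.65%), PC2 0.3162 (31.62%), PC3 0.2574 (25.74%);  cumulative: 0.4265, 0.7426, 1


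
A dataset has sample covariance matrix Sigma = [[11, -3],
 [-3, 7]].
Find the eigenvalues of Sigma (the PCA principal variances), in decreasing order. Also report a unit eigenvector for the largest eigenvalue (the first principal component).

Step 1 — characteristic polynomial of 2×2 Sigma:
  det(Sigma - λI) = λ² - trace · λ + det = 0.
  trace = 11 + 7 = 18, det = 11·7 - (-3)² = 68.
Step 2 — discriminant:
  Δ = trace² - 4·det = 324 - 272 = 52.
Step 3 — eigenvalues:
  λ = (trace ± √Δ)/2 = (18 ± 7.2111)/2,
  λ_1 = 12.6056,  λ_2 = 5.3944.

Step 4 — unit eigenvector for λ_1: solve (Sigma - λ_1 I)v = 0. First row:
  (11 - 12.6056)·v_x + (-3)·v_y = 0, i.e. (-1.6056)·v_x + (-3)·v_y = 0,
  so v ∝ (b, λ_1 - a) = (-3, 1.6056); multiply by -1 so the first entry is positive: u = (3, -1.6056).
  ||u|| = √((3)² + (-1.6056)²) = √(11.5778) ≈ 3.4026,
  v_1 = u/||u|| ≈ (0.8817, -0.4719) (||v_1|| = 1).

λ_1 = 12.6056,  λ_2 = 5.3944;  v_1 ≈ (0.8817, -0.4719)


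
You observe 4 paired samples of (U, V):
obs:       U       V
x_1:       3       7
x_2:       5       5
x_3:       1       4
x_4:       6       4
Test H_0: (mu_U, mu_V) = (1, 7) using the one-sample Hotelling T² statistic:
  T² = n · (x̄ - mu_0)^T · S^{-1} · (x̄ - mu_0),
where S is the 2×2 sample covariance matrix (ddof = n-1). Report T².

Step 1 — sample mean vector:
  mean(U) = (3 + 5 + 1 + 6) / 4 = 15/4 = 3.75
  mean(V) = (7 + 5 + 4 + 4) / 4 = 20/4 = 5
  x̄ = (3.75, 5),  deviation x̄ - mu_0 = (3.75, 5) - (1, 7) = (2.75, -2).

Step 2 — sample covariance matrix, S[i,j] = (1/(n-1)) · Σ_k (x_{k,i} - mean_i) · (x_{k,j} - mean_j), divisor n-1 = 3:
  S[U,U] = ((-0.75)·(-0.75) + (1.25)·(1.25) + (-2.75)·(-2.75) + (2.25)·(2.25)) / 3 = 14.75/3 = 4.9167
  S[U,V] = ((-0.75)·(2) + (1.25)·(0) + (-2.75)·(-1) + (2.25)·(-1)) / 3 = -1/3 = -0.3333
  S[V,V] = ((2)·(2) + (0)·(0) + (-1)·(-1) + (-1)·(-1)) / 3 = 6/3 = 2
  S = [[4.9167, -0.3333],
 [-0.3333, 2]].

Step 3 — invert S. det(S) = 4.9167·2 - (-0.3333)² = 9.7222.
  S^{-1} = (1/det) · [[d, -b], [-b, a]] = [[0.2057, 0.0343],
 [0.0343, 0.5057]].

Step 4 — quadratic form (x̄ - mu_0)^T · S^{-1} · (x̄ - mu_0):
  S^{-1} · (x̄ - mu_0) = (0.4971, -0.9171),
  (x̄ - mu_0)^T · [...] = (2.75)·(0.4971) + (-2)·(-0.9171) = 3.2014.

Step 5 — scale by n: T² = 4 · 3.2014 = 12.8057.

T² ≈ 12.8057


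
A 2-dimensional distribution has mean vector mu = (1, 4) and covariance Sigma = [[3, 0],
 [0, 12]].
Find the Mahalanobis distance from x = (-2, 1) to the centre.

Step 1 — centre the observation: (x - mu) = (-3, -3).

Step 2 — invert Sigma. det(Sigma) = 3·12 - (0)² = 36.
  Sigma^{-1} = (1/det) · [[d, -b], [-b, a]] = [[0.3333, 0],
 [0, 0.0833]].

Step 3 — form the quadratic (x - mu)^T · Sigma^{-1} · (x - mu):
  Sigma^{-1} · (x - mu) = (-1, -0.25).
  (x - mu)^T · [Sigma^{-1} · (x - mu)] = (-3)·(-1) + (-3)·(-0.25) = 3.75.

Step 4 — take square root: d = √(3.75) ≈ 1.9365.

d(x, mu) = √(3.75) ≈ 1.9365


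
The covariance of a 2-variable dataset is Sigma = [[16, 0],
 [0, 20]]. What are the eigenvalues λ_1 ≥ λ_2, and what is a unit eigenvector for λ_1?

Step 1 — characteristic polynomial of 2×2 Sigma:
  det(Sigma - λI) = λ² - trace · λ + det = 0.
  trace = 16 + 20 = 36, det = 16·20 - (0)² = 320.
Step 2 — discriminant:
  Δ = trace² - 4·det = 1296 - 1280 = 16.
Step 3 — eigenvalues:
  λ = (trace ± √Δ)/2 = (36 ± 4)/2,
  λ_1 = 20,  λ_2 = 16.

Step 4 — unit eigenvector for λ_1: Sigma is diagonal, so its eigenvectors are the coordinate axes. λ_1 = 20 is the diagonal entry on the second coordinate axis, hence
  v_1 = (0, 1) (||v_1|| = 1).

λ_1 = 20,  λ_2 = 16;  v_1 ≈ (0, 1)


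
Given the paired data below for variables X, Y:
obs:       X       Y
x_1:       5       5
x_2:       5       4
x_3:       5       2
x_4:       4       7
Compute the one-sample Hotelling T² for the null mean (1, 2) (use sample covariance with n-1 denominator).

Step 1 — sample mean vector:
  mean(X) = (5 + 5 + 5 + 4) / 4 = 19/4 = 4.75
  mean(Y) = (5 + 4 + 2 + 7) / 4 = 18/4 = 4.5
  x̄ = (4.75, 4.5),  deviation x̄ - mu_0 = (4.75, 4.5) - (1, 2) = (3.75, 2.5).

Step 2 — sample covariance matrix, S[i,j] = (1/(n-1)) · Σ_k (x_{k,i} - mean_i) · (x_{k,j} - mean_j), divisor n-1 = 3:
  S[X,X] = ((0.25)·(0.25) + (0.25)·(0.25) + (0.25)·(0.25) + (-0.75)·(-0.75)) / 3 = 0.75/3 = 0.25
  S[X,Y] = ((0.25)·(0.5) + (0.25)·(-0.5) + (0.25)·(-2.5) + (-0.75)·(2.5)) / 3 = -2.5/3 = -0.8333
  S[Y,Y] = ((0.5)·(0.5) + (-0.5)·(-0.5) + (-2.5)·(-2.5) + (2.5)·(2.5)) / 3 = 13/3 = 4.3333
  S = [[0.25, -0.8333],
 [-0.8333, 4.3333]].

Step 3 — invert S. det(S) = 0.25·4.3333 - (-0.8333)² = 0.3889.
  S^{-1} = (1/det) · [[d, -b], [-b, a]] = [[11.1429, 2.1429],
 [2.1429, 0.6429]].

Step 4 — quadratic form (x̄ - mu_0)^T · S^{-1} · (x̄ - mu_0):
  S^{-1} · (x̄ - mu_0) = (47.1429, 9.6429),
  (x̄ - mu_0)^T · [...] = (3.75)·(47.1429) + (2.5)·(9.6429) = 200.8929.

Step 5 — scale by n: T² = 4 · 200.8929 = 803.5714.

T² ≈ 803.5714


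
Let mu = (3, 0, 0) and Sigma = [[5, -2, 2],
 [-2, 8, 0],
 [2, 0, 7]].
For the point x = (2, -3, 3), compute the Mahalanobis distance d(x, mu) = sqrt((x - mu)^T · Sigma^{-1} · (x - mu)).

Step 1 — centre the observation: (x - mu) = (-1, -3, 3).

Step 2 — invert Sigma (cofactor / det for 3×3, or solve directly):
  Sigma^{-1} = [[0.2545, 0.0636, -0.0727],
 [0.0636, 0.1409, -0.0182],
 [-0.0727, -0.0182, 0.1636]].

Step 3 — form the quadratic (x - mu)^T · Sigma^{-1} · (x - mu):
  Sigma^{-1} · (x - mu) = (-0.6636, -0.5409, 0.6182).
  (x - mu)^T · [Sigma^{-1} · (x - mu)] = (-1)·(-0.6636) + (-3)·(-0.5409) + (3)·(0.6182) = 4.1409.

Step 4 — take square root: d = √(4.1409) ≈ 2.0349.

d(x, mu) = √(4.1409) ≈ 2.0349


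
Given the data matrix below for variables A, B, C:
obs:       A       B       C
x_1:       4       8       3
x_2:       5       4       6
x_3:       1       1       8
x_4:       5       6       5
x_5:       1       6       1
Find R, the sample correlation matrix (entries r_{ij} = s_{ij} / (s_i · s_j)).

Step 1 — column means:
  mean(A) = (4 + 5 + 1 + 5 + 1) / 5 = 16/5 = 3.2
  mean(B) = (8 + 4 + 1 + 6 + 6) / 5 = 25/5 = 5
  mean(C) = (3 + 6 + 8 + 5 + 1) / 5 = 23/5 = 4.6

Step 2 — sample variances and covariances s[i,j] = (1/(n-1)) · Σ_k (x_{k,i} - mean_i) · (x_{k,j} - mean_j), with n-1 = 4:
  s[A,A] = ((0.8)·(0.8) + (1.8)·(1.8) + (-2.2)·(-2.2) + (1.8)·(1.8) + (-2.2)·(-2.2)) / 4 = 16.8/4 = 4.2
  s[A,B] = ((0.8)·(3) + (1.8)·(-1) + (-2.2)·(-4) + (1.8)·(1) + (-2.2)·(1)) / 4 = 9/4 = 2.25
  s[A,C] = ((0.8)·(-1.6) + (1.8)·(1.4) + (-2.2)·(3.4) + (1.8)·(0.4) + (-2.2)·(-3.6)) / 4 = 2.4/4 = 0.6
  s[B,B] = ((3)·(3) + (-1)·(-1) + (-4)·(-4) + (1)·(1) + (1)·(1)) / 4 = 28/4 = 7
  s[B,C] = ((3)·(-1.6) + (-1)·(1.4) + (-4)·(3.4) + (1)·(0.4) + (1)·(-3.6)) / 4 = -23/4 = -5.75
  s[C,C] = ((-1.6)·(-1.6) + (1.4)·(1.4) + (3.4)·(3.4) + (0.4)·(0.4) + (-3.6)·(-3.6)) / 4 = 29.2/4 = 7.3
  Sample standard deviations s_i = √(s[i,i]):
  s(A) = √(4.2) = 2.0494
  s(B) = √(7) = 2.6458
  s(C) = √(7.3) = 2.7019

Step 3 — r_{ij} = s_{ij} / (s_i · s_j):
  r[A,A] = 1 (diagonal).
  r[A,B] = 2.25 / (2.0494 · 2.6458) = 2.25 / 5.4222 = 0.415
  r[A,C] = 0.6 / (2.0494 · 2.7019) = 0.6 / 5.5371 = 0.1084
  r[B,B] = 1 (diagonal).
  r[B,C] = -5.75 / (2.6458 · 2.7019) = -5.75 / 7.1484 = -0.8044
  r[C,C] = 1 (diagonal).

R is symmetric with unit diagonal. Assembling:

R = [[1, 0.415, 0.1084],
 [0.415, 1, -0.8044],
 [0.1084, -0.8044, 1]]


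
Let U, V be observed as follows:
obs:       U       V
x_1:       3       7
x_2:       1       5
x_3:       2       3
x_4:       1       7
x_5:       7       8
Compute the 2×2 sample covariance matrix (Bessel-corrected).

Step 1 — column means:
  mean(U) = (3 + 1 + 2 + 1 + 7) / 5 = 14/5 = 2.8
  mean(V) = (7 + 5 + 3 + 7 + 8) / 5 = 30/5 = 6

Step 2 — sample covariance S[i,j] = (1/(n-1)) · Σ_k (x_{k,i} - mean_i) · (x_{k,j} - mean_j), with n-1 = 4.
  S[U,U] = ((0.2)·(0.2) + (-1.8)·(-1.8) + (-0.8)·(-0.8) + (-1.8)·(-1.8) + (4.2)·(4.2)) / 4 = 24.8/4 = 6.2
  S[U,V] = ((0.2)·(1) + (-1.8)·(-1) + (-0.8)·(-3) + (-1.8)·(1) + (4.2)·(2)) / 4 = 11/4 = 2.75
  S[V,V] = ((1)·(1) + (-1)·(-1) + (-3)·(-3) + (1)·(1) + (2)·(2)) / 4 = 16/4 = 4

S is symmetric (S[j,i] = S[i,j]). Assembling:

S = [[6.2, 2.75],
 [2.75, 4]]
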